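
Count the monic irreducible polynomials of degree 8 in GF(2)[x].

Gauss's count: N_{2}(8) = (1/8) Σ_{d|8} μ(8/d)·2^d.
Divisors of 8: 1, 2, 4, 8; μ(8/d) for each: 0, 0, -1, 1.
Σ = − 2^4 + 2^8 = 240.
N = 240/8 = 30.

30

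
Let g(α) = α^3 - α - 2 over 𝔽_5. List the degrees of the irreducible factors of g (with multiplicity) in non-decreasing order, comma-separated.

3

Roots in 𝔽_5: g(0) = 3; g(1) = 3; g(2) = 4; g(3) = 2; g(4) = 3.
Complete factorization: g(α) = (α^3 - α - 2).
Factor degrees with multiplicity: 3 = 3.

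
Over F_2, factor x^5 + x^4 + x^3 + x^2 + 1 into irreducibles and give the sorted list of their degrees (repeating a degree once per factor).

Write f(x) = x^5 + x^4 + x^3 + x^2 + 1.
Roots in F_2: f(0) = 1; f(1) = 1.
Complete factorization: f(x) = (x^5 + x^4 + x^3 + x^2 + 1).
Factor degrees with multiplicity: 5 = 5.

5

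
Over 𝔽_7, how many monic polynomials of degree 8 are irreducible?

720300

Gauss's count: N_{7}(8) = (1/8) Σ_{d|8} μ(8/d)·7^d.
Divisors of 8: 1, 2, 4, 8; μ(8/d) for each: 0, 0, -1, 1.
Σ = − 7^4 + 7^8 = 5762400.
N = 5762400/8 = 720300.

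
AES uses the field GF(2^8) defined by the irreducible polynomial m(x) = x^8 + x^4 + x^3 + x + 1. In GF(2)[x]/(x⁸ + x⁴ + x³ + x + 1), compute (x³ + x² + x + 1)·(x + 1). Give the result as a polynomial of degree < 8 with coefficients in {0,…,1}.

x^4 + 1

Multiply in GF(2)[x]: (x³ + x² + x + 1)·(x + 1) = x⁴ + 1.
Reduced: x⁴ + 1.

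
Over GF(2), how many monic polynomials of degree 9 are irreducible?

x^(2^9) − x is the product of all monic irreducibles of degree dividing 9; Möbius inversion gives N = (1/9) Σ μ(9/d)·2^d.
Divisors of 9: 1, 3, 9; μ(9/d) for each: 0, -1, 1.
Σ = − 2^3 + 2^9 = 504.
N = 504/9 = 56.

56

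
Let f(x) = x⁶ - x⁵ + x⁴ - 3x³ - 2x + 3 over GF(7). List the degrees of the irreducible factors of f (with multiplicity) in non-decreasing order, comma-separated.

Linear factors from roots: (x - 3).
Complete factorization: f(x) = (x - 3)^2·(x² - x + 3)·(x² - x - 3).
Factor degrees with multiplicity: 1 + 1 + 2 + 2 = 6.

1, 1, 2, 2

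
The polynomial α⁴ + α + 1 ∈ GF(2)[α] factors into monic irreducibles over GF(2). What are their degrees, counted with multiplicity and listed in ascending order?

4

Write g(α) = α⁴ + α + 1.
Roots in GF(2): g(0) = 1; g(1) = 1.
Complete factorization: g(α) = (α⁴ + α + 1).
Factor degrees with multiplicity: 4 = 4.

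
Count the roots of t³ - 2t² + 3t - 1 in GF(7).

Write h(t) = t³ - 2t² + 3t - 1.
Evaluate at each of the 7 elements of GF(7):
h(0) = 6; h(1) = 1; h(2) = 5; h(3) = 3; h(4) = 1; h(5) = 5; h(6) = 0 → root.
Roots: {6}.

1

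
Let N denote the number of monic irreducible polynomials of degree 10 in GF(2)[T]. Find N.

The number of monic irreducibles of degree 10 over GF(2) is (1/10)·Σ_{d∣10} μ(10/d) 2^d.
Divisors of 10: 1, 2, 5, 10; μ(10/d) for each: 1, -1, -1, 1.
Σ = 2^1 − 2^2 − 2^5 + 2^10 = 990.
N = 990/10 = 99.

99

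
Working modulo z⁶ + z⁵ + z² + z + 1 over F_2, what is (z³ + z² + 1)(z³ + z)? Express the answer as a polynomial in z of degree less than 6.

z^4 + z^2 + 1

Multiply in F_2[z]: (z³ + z² + 1)·(z³ + z) = z⁶ + z⁵ + z⁴ + z.
Reduce using z⁶ ≡ z⁵ + z² + z + 1 (mod z⁶ + z⁵ + z² + z + 1).
Reduced: z⁴ + z² + 1.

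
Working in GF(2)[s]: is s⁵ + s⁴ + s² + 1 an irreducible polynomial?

No

Write g(s) = s⁵ + s⁴ + s² + 1.
Check for roots in GF(2): g(0) = 1; g(1) = 0 → root.
g(1) = 0, so (s − 1) divides g(s); g is reducible.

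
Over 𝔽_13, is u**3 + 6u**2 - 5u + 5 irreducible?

Yes

Write g(u) = u**3 + 6u**2 - 5u + 5.
Check each element of 𝔽_13 for a root: g(0)=5, g(1)=7, g(2)=1, g(3)=6, g(4)=2, g(5)=8, g(6)=4, g(7)=9, g(8)=3, g(9)=5, g(10)=8, g(11)=5, g(12)=2.
No roots. A degree-3 polynomial over a field with no linear factor is irreducible.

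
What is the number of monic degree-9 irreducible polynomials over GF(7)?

4483696

By the necklace-counting formula, N_7(9) = (1/9) Σ_{d|9} μ(9/d)·7^d.
Divisors of 9: 1, 3, 9; μ(9/d) for each: 0, -1, 1.
Σ = − 7^3 + 7^9 = 40353264.
N = 40353264/9 = 4483696.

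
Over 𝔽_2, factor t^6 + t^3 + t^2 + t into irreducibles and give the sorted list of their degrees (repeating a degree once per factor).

Write g(t) = t^6 + t^3 + t^2 + t.
Roots in 𝔽_2: g(0) = 0 → root; g(1) = 0 → root.
Linear factors from roots: (t), (t + 1).
Complete factorization: g(t) = (t)·(t + 1)^2·(t^3 + t + 1).
Factor degrees with multiplicity: 1 + 1 + 1 + 3 = 6.

1, 1, 1, 3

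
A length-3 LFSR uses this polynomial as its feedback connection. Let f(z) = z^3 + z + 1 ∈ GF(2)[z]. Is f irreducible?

Check for roots in GF(2): f(0) = 1; f(1) = 1.
No roots. A degree-3 polynomial over a field with no linear factor is irreducible.

Yes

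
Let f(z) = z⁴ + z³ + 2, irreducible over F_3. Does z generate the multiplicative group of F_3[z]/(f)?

|GF(3^4)^×| = 3^4 − 1 = 80. Prime factorization: 80 = 2^4·5.
f is primitive ⇔ z has order 80 in GF(3)[z]/(f), i.e. z^(80/q) ≠ 1 for each prime q | 80.
z^(40) mod f = 2.
z^(16) mod f = 2z² + 2z + 2.
None equal 1, so z has full order 80; f is primitive.

Yes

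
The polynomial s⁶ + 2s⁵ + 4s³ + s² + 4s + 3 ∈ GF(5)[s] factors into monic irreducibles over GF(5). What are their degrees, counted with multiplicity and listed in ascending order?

Write h(s) = s⁶ + 2s⁵ + 4s³ + s² + 4s + 3.
Roots in GF(5): h(0) = 3; h(1) = 0 → root; h(2) = 0 → root; h(3) = 2; h(4) = 0 → root.
Linear factors from roots: (s + 4), (s + 3), (s + 1).
Complete factorization: h(s) = (s + 1)·(s + 3)·(s + 4)·(s³ + 4s² + 4s + 4).
Factor degrees with multiplicity: 1 + 1 + 1 + 3 = 6.

1, 1, 1, 3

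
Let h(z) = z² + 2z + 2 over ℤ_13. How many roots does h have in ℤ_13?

Evaluate at each of the 13 elements of ℤ_13:
h(0) = 2; h(1) = 5; h(2) = 10; h(3) = 4; h(4) = 0 → root; h(5) = 11; h(6) = 11; h(7) = 0 → root; h(8) = 4; h(9) = 10; h(10) = 5; h(11) = 2; h(12) = 1.
Roots: {4, 7}.

2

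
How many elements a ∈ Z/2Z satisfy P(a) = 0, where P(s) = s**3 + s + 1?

0

Evaluate at each of the 2 elements of Z/2Z:
P(0) = 1; P(1) = 1.
No element is a root.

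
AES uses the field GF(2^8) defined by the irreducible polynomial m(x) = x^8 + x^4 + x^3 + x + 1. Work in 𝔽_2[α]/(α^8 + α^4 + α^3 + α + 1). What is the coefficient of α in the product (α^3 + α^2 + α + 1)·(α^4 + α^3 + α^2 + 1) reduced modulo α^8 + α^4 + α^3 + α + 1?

1

Multiply in 𝔽_2[α]: (α^3 + α^2 + α + 1)·(α^4 + α^3 + α^2 + 1) = α^7 + α^5 + α^4 + α^3 + α + 1.
Reduced: α^7 + α^5 + α^4 + α^3 + α + 1.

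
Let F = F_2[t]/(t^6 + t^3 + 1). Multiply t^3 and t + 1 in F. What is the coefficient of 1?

Multiply in F_2[t]: (t^3)·(t + 1) = t^4 + t^3.
Reduced: t^4 + t^3.

0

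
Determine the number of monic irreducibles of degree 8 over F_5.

The number of monic irreducibles of degree 8 over GF(5) is (1/8)·Σ_{d∣8} μ(8/d) 5^d.
Divisors of 8: 1, 2, 4, 8; μ(8/d) for each: 0, 0, -1, 1.
Σ = − 5^4 + 5^8 = 390000.
N = 390000/8 = 48750.

48750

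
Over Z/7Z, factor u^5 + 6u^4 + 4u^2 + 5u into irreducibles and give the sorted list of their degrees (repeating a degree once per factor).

1, 1, 1, 2

Write h(u) = u^5 + 6u^4 + 4u^2 + 5u.
Linear factors from roots: (u), (u + 5), (u + 2).
Complete factorization: h(u) = (u)·(u + 2)·(u + 5)·(u^2 + 6u + 4).
Factor degrees with multiplicity: 1 + 1 + 1 + 2 = 5.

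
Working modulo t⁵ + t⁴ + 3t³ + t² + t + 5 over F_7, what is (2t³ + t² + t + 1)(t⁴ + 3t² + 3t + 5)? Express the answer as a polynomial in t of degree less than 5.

2t^4 + 2t^3 + 4t + 2

Multiply in F_7[t]: (2t³ + t² + t + 1)·(t⁴ + 3t² + 3t + 5) = 2t⁷ + t⁶ + 3t⁴ + 2t³ + 4t² + t + 5.
Reduce using t⁵ ≡ 6t⁴ + 4t³ + 6t² + 6t + 2 (mod t⁵ + t⁴ + 3t³ + t² + t + 5).
Reduced: 2t⁴ + 2t³ + 4t + 2.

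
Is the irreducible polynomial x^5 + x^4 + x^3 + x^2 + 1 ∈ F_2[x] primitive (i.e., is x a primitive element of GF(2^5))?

Write f(x) = x^5 + x^4 + x^3 + x^2 + 1.
|GF(2^5)^×| = 2^5 − 1 = 31. Prime factorization: 31 = 31.
f is primitive ⇔ x has order 31 in GF(2)[x]/(f), i.e. x^(31/q) ≠ 1 for each prime q | 31.
x^(1) mod f = x.
None equal 1, so x has full order 31; f is primitive.

Yes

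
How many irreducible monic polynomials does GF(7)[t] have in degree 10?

By the necklace-counting formula, N_7(10) = (1/10) Σ_{d|10} μ(10/d)·7^d.
Divisors of 10: 1, 2, 5, 10; μ(10/d) for each: 1, -1, -1, 1.
Σ = 7^1 − 7^2 − 7^5 + 7^10 = 282458400.
N = 282458400/10 = 28245840.

28245840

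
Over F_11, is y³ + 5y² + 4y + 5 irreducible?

No

Write g(y) = y³ + 5y² + 4y + 5.
Check each element of F_11 for a root: g(0)=5, g(1)=4, g(2)=8, g(3)=1, g(4)=0, g(5)=0, g(6)=7, g(7)=5, g(8)=0, g(9)=9, g(10)=5.
g(4) = 0, so (y − 4) divides g(y); g is reducible.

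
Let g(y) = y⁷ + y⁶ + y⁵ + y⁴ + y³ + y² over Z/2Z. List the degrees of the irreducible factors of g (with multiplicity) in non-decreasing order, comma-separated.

1, 1, 1, 2, 2

Roots in Z/2Z: g(0) = 0 → root; g(1) = 0 → root.
Linear factors from roots: (y), (y + 1).
Complete factorization: g(y) = (y + 1)·(y)^2·(y² + y + 1)^2.
Factor degrees with multiplicity: 1 + 1 + 1 + 2 + 2 = 7.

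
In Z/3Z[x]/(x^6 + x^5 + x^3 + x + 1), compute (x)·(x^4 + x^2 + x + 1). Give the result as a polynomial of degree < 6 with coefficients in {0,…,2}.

Multiply in Z/3Z[x]: (x)·(x^4 + x^2 + x + 1) = x^5 + x^3 + x^2 + x.
Reduced: x^5 + x^3 + x^2 + x.

x^5 + x^3 + x^2 + x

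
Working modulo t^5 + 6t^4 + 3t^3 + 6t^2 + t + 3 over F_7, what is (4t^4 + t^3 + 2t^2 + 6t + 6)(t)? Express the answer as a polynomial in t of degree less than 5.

Multiply in F_7[t]: (4t^4 + t^3 + 2t^2 + 6t + 6)·(t) = 4t^5 + t^4 + 2t^3 + 6t^2 + 6t.
Reduce using t^5 ≡ t^4 + 4t^3 + t^2 + 6t + 4 (mod t^5 + 6t^4 + 3t^3 + 6t^2 + t + 3).
Reduced: 5t^4 + 4t^3 + 3t^2 + 2t + 2.

5t^4 + 4t^3 + 3t^2 + 2t + 2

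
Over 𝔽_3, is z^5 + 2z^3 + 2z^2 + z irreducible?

Write f(z) = z^5 + 2z^3 + 2z^2 + z.
Check for roots in 𝔽_3: f(0) = 0 → root; f(1) = 0 → root; f(2) = 1.
f(0) = 0, so (z) divides f(z); f is reducible.

No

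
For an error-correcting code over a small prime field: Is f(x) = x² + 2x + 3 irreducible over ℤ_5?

Check for roots in ℤ_5: f(0) = 3; f(1) = 1; f(2) = 1; f(3) = 3; f(4) = 2.
No roots. A degree-2 polynomial over a field with no linear factor is irreducible.

Yes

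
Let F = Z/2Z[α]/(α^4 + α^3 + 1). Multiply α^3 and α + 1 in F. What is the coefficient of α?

0

Multiply in Z/2Z[α]: (α^3)·(α + 1) = α^4 + α^3.
Reduce using α^4 ≡ α^3 + 1 (mod α^4 + α^3 + 1).
Reduced: 1.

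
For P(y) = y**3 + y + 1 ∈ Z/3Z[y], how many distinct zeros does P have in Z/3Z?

Evaluate at each of the 3 elements of Z/3Z:
P(0) = 1; P(1) = 0 → root; P(2) = 2.
Roots: {1}.

1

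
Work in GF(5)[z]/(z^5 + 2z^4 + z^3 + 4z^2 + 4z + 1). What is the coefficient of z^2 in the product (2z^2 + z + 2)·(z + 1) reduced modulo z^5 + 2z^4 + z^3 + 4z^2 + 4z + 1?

3

Multiply in GF(5)[z]: (2z^2 + z + 2)·(z + 1) = 2z^3 + 3z^2 + 3z + 2.
Reduced: 2z^3 + 3z^2 + 3z + 2.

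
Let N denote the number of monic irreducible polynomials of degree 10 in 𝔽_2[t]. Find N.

x^(2^10) − x is the product of all monic irreducibles of degree dividing 10; Möbius inversion gives N = (1/10) Σ μ(10/d)·2^d.
Divisors of 10: 1, 2, 5, 10; μ(10/d) for each: 1, -1, -1, 1.
Σ = 2^1 − 2^2 − 2^5 + 2^10 = 990.
N = 990/10 = 99.

99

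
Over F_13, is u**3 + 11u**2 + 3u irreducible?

No

Write m(u) = u**3 + 11u**2 + 3u.
Check each element of F_13 for a root: m(0)=0, m(1)=2, m(2)=6, m(3)=5, m(4)=5, m(5)=12, m(6)=6, m(7)=6, m(8)=5, m(9)=9, m(10)=11, m(11)=4, m(12)=7.
m(0) = 0, so (u) divides m(u); m is reducible.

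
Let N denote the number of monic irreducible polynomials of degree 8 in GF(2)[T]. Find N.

30

By the necklace-counting formula, N_2(8) = (1/8) Σ_{d|8} μ(8/d)·2^d.
Divisors of 8: 1, 2, 4, 8; μ(8/d) for each: 0, 0, -1, 1.
Σ = − 2^4 + 2^8 = 240.
N = 240/8 = 30.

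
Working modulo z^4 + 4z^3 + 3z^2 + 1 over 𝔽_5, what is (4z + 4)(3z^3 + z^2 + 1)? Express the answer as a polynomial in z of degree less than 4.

3z^3 + 3z^2 + 4z + 2

Multiply in 𝔽_5[z]: (4z + 4)·(3z^3 + z^2 + 1) = 2z^4 + z^3 + 4z^2 + 4z + 4.
Reduce using z^4 ≡ z^3 + 2z^2 + 4 (mod z^4 + 4z^3 + 3z^2 + 1).
Reduced: 3z^3 + 3z^2 + 4z + 2.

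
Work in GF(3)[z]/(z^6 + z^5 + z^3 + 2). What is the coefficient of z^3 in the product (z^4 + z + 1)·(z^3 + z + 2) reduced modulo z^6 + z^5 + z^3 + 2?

Multiply in GF(3)[z]: (z^4 + z + 1)·(z^3 + z + 2) = z^7 + z^5 + z^3 + z^2 + 2.
Reduce using z^6 ≡ 2z^5 + 2z^3 + 1 (mod z^6 + z^5 + z^3 + 2).
Reduced: 2z^5 + 2z^4 + 2z^3 + z^2 + z + 1.

2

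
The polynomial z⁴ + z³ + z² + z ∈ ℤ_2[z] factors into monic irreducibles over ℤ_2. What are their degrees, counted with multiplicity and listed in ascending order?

Write f(z) = z⁴ + z³ + z² + z.
Roots in ℤ_2: f(0) = 0 → root; f(1) = 0 → root.
Linear factors from roots: (z), (z + 1).
Complete factorization: f(z) = (z)·(z + 1)^3.
Factor degrees with multiplicity: 1 + 1 + 1 + 1 = 4.

1, 1, 1, 1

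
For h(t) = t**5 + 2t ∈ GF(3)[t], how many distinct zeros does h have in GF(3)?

3

Evaluate at each of the 3 elements of GF(3):
h(0) = 0 → root; h(1) = 0 → root; h(2) = 0 → root.
Roots: {0, 1, 2}.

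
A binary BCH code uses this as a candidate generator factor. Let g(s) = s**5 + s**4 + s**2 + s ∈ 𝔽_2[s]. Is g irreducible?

No

Check for roots in 𝔽_2: g(0) = 0 → root; g(1) = 0 → root.
g(0) = 0, so (s) divides g(s); g is reducible.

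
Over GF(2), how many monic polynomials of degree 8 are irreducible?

30

x^(2^8) − x is the product of all monic irreducibles of degree dividing 8; Möbius inversion gives N = (1/8) Σ μ(8/d)·2^d.
Divisors of 8: 1, 2, 4, 8; μ(8/d) for each: 0, 0, -1, 1.
Σ = − 2^4 + 2^8 = 240.
N = 240/8 = 30.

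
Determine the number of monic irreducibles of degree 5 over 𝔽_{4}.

The number of monic irreducibles of degree 5 over GF(4) is (1/5)·Σ_{d∣5} μ(5/d) 4^d.
Divisors of 5: 1, 5; μ(5/d) for each: -1, 1.
Σ = − 4^1 + 4^5 = 1020.
N = 1020/5 = 204.

204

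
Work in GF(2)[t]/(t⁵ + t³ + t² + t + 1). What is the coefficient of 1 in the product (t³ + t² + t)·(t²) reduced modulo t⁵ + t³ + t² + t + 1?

Multiply in GF(2)[t]: (t³ + t² + t)·(t²) = t⁵ + t⁴ + t³.
Reduce using t⁵ ≡ t³ + t² + t + 1 (mod t⁵ + t³ + t² + t + 1).
Reduced: t⁴ + t² + t + 1.

1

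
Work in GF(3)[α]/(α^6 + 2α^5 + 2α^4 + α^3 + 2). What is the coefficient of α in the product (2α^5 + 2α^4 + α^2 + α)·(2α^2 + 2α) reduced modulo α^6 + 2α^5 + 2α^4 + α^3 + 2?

1

Multiply in GF(3)[α]: (2α^5 + 2α^4 + α^2 + α)·(2α^2 + 2α) = α^7 + 2α^6 + α^5 + 2α^4 + α^3 + 2α^2.
Reduce using α^6 ≡ α^5 + α^4 + 2α^3 + 1 (mod α^6 + 2α^5 + 2α^4 + α^3 + 2).
Reduced: 2α^5 + α^4 + α^3 + 2α^2 + α.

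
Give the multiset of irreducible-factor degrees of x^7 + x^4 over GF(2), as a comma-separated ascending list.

Write g(x) = x^7 + x^4.
Roots in GF(2): g(0) = 0 → root; g(1) = 0 → root.
Linear factors from roots: (x), (x + 1).
Complete factorization: g(x) = (x + 1)·(x)^4·(x^2 + x + 1).
Factor degrees with multiplicity: 1 + 1 + 1 + 1 + 1 + 2 = 7.

1, 1, 1, 1, 1, 2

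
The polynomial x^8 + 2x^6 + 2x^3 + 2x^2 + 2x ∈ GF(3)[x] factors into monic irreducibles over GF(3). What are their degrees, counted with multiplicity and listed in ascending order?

Write h(x) = x^8 + 2x^6 + 2x^3 + 2x^2 + 2x.
Roots in GF(3): h(0) = 0 → root; h(1) = 0 → root; h(2) = 1.
Linear factors from roots: (x), (x + 2).
Complete factorization: h(x) = (x)·(x + 2)·(x^2 + 1)·(x^2 + 2x + 2)^2.
Factor degrees with multiplicity: 1 + 1 + 2 + 2 + 2 = 8.

1, 1, 2, 2, 2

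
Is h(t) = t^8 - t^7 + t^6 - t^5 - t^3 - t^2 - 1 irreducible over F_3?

Check for roots in F_3: h(0) = 2; h(1) = 0 → root; h(2) = 0 → root.
h(1) = 0, so (t − 1) divides h(t); h is reducible.

No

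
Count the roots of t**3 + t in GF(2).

2

Write g(t) = t**3 + t.
Evaluate at each of the 2 elements of GF(2):
g(0) = 0 → root; g(1) = 0 → root.
Roots: {0, 1}.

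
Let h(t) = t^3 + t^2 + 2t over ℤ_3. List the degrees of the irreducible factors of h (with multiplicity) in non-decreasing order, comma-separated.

Roots in ℤ_3: h(0) = 0 → root; h(1) = 1; h(2) = 1.
Linear factors from roots: (t).
Complete factorization: h(t) = (t)·(t^2 + t + 2).
Factor degrees with multiplicity: 1 + 2 = 3.

1, 2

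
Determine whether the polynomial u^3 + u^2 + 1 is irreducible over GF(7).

Yes

Write f(u) = u^3 + u^2 + 1.
Check for roots in GF(7): f(0) = 1; f(1) = 3; f(2) = 6; f(3) = 2; f(4) = 4; f(5) = 4; f(6) = 1.
No roots. A degree-3 polynomial over a field with no linear factor is irreducible.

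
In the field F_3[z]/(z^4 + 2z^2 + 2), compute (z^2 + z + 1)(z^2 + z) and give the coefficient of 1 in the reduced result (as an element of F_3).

1

Multiply in F_3[z]: (z^2 + z + 1)·(z^2 + z) = z^4 + 2z^3 + 2z^2 + z.
Reduce using z^4 ≡ z^2 + 1 (mod z^4 + 2z^2 + 2).
Reduced: 2z^3 + z + 1.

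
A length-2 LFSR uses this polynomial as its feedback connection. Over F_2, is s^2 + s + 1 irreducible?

Write f(s) = s^2 + s + 1.
Check for roots in F_2: f(0) = 1; f(1) = 1.
No roots. A degree-2 polynomial over a field with no linear factor is irreducible.

Yes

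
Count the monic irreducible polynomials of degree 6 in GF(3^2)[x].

The number of monic irreducibles of degree 6 over GF(9) is (1/6)·Σ_{d∣6} μ(6/d) 9^d.
Divisors of 6: 1, 2, 3, 6; μ(6/d) for each: 1, -1, -1, 1.
Σ = 9^1 − 9^2 − 9^3 + 9^6 = 530640.
N = 530640/6 = 88440.

88440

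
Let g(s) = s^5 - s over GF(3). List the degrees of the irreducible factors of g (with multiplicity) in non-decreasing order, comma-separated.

1, 1, 1, 2

Roots in GF(3): g(0) = 0 → root; g(1) = 0 → root; g(2) = 0 → root.
Linear factors from roots: (s), (s - 1), (s + 1).
Complete factorization: g(s) = (s)·(s + 1)·(s - 1)·(s^2 + 1).
Factor degrees with multiplicity: 1 + 1 + 1 + 2 = 5.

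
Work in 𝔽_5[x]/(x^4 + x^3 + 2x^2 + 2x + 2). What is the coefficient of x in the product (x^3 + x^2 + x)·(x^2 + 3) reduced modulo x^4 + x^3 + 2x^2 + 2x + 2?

Multiply in 𝔽_5[x]: (x^3 + x^2 + x)·(x^2 + 3) = x^5 + x^4 + 4x^3 + 3x^2 + 3x.
Reduce using x^4 ≡ 4x^3 + 3x^2 + 3x + 3 (mod x^4 + x^3 + 2x^2 + 2x + 2).
Reduced: 2x^3 + x^2 + x.

1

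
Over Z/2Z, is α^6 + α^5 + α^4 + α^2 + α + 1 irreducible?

Write h(α) = α^6 + α^5 + α^4 + α^2 + α + 1.
Check for roots in Z/2Z: h(0) = 1; h(1) = 0 → root.
h(1) = 0, so (α − 1) divides h(α); h is reducible.

No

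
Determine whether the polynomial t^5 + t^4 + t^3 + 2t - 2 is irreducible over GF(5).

No

Write f(t) = t^5 + t^4 + t^3 + 2t - 2.
Check for roots in GF(5): f(0) = 3; f(1) = 3; f(2) = 3; f(3) = 0 → root; f(4) = 0 → root.
f(3) = 0, so (t − 3) divides f(t); f is reducible.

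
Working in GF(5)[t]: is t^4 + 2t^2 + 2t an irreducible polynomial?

No

Write P(t) = t^4 + 2t^2 + 2t.
Check for roots in GF(5): P(0) = 0 → root; P(1) = 0 → root; P(2) = 3; P(3) = 0 → root; P(4) = 1.
P(0) = 0, so (t) divides P(t); P is reducible.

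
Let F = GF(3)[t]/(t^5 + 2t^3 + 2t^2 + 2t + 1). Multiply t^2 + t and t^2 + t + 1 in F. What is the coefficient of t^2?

2

Multiply in GF(3)[t]: (t^2 + t)·(t^2 + t + 1) = t^4 + 2t^3 + 2t^2 + t.
Reduced: t^4 + 2t^3 + 2t^2 + t.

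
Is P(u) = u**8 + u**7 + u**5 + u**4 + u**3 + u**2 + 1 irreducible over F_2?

Check for roots in F_2: P(0) = 1; P(1) = 1.
No roots, so no linear factors.
Monic irreducibles of degree 2 over GF(2): u**2 + u + 1.
None of them divide P (all give nonzero remainder).
Monic irreducibles of degree 3 over GF(2): u**3 + u + 1, u**3 + u**2 + 1.
None of them divide P (all give nonzero remainder).
Monic irreducibles of degree 4 over GF(2): u**4 + u + 1, u**4 + u**3 + 1, u**4 + u**3 + u**2 + u + 1.
None of them divide P (all give nonzero remainder).
No irreducible factor of degree ≤ 4 exists, so P is irreducible over GF(2).

Yes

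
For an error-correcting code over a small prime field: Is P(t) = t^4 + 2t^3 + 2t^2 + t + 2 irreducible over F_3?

Yes

Check for roots in F_3: P(0) = 2; P(1) = 2; P(2) = 2.
No roots, so no linear factors.
Monic irreducibles of degree 2 over GF(3): t^2 + 1, t^2 + t + 2, t^2 + 2t + 2.
None of them divide P (all give nonzero remainder).
No irreducible factor of degree ≤ 2 exists, so P is irreducible over GF(3).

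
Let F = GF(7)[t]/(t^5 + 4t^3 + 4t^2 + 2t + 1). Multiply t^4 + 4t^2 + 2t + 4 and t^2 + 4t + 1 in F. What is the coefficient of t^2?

Multiply in GF(7)[t]: (t^4 + 4t^2 + 2t + 4)·(t^2 + 4t + 1) = t^6 + 4t^5 + 5t^4 + 4t^3 + 2t^2 + 4t + 4.
Reduce using t^5 ≡ 3t^3 + 3t^2 + 5t + 6 (mod t^5 + 4t^3 + 4t^2 + 2t + 1).
Reduced: t^4 + 5t^3 + 5t^2 + 2t.

5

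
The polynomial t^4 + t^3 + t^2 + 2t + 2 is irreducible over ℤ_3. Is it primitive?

Yes

Write f(t) = t^4 + t^3 + t^2 + 2t + 2.
|GF(3^4)^×| = 3^4 − 1 = 80. Prime factorization: 80 = 2^4·5.
f is primitive ⇔ t has order 80 in GF(3)[t]/(f), i.e. t^(80/q) ≠ 1 for each prime q | 80.
t^(40) mod f = 2.
t^(16) mod f = 2t^3 + 1.
None equal 1, so t has full order 80; f is primitive.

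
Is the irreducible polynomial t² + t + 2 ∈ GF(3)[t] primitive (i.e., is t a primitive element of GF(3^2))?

Yes

Write f(t) = t² + t + 2.
|GF(3^2)^×| = 3^2 − 1 = 8. Prime factorization: 8 = 2^3.
f is primitive ⇔ t has order 8 in GF(3)[t]/(f), i.e. t^(8/q) ≠ 1 for each prime q | 8.
t^(4) mod f = 2.
None equal 1, so t has full order 8; f is primitive.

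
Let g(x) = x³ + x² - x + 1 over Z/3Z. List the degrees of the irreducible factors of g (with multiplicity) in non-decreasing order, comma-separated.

Roots in Z/3Z: g(0) = 1; g(1) = 2; g(2) = 2.
Complete factorization: g(x) = (x³ + x² - x + 1).
Factor degrees with multiplicity: 3 = 3.

3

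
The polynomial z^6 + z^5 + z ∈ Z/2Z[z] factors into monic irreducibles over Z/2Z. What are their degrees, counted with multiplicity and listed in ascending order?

1, 2, 3

Write h(z) = z^6 + z^5 + z.
Roots in Z/2Z: h(0) = 0 → root; h(1) = 1.
Linear factors from roots: (z).
Complete factorization: h(z) = (z)·(z^2 + z + 1)·(z^3 + z + 1).
Factor degrees with multiplicity: 1 + 2 + 3 = 6.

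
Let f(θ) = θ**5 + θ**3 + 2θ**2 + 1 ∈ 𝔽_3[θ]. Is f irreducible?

Check for roots in 𝔽_3: f(0) = 1; f(1) = 2; f(2) = 1.
No roots, so no linear factors.
Monic irreducibles of degree 2 over GF(3): θ**2 + 1, θ**2 + θ + 2, θ**2 + 2θ + 2.
None of them divide f (all give nonzero remainder).
No irreducible factor of degree ≤ 2 exists, so f is irreducible over GF(3).

Yes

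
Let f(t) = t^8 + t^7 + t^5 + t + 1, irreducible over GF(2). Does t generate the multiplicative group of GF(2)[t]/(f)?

|GF(2^8)^×| = 2^8 − 1 = 255. Prime factorization: 255 = 3·5·17.
f is primitive ⇔ t has order 255 in GF(2)[t]/(f), i.e. t^(255/q) ≠ 1 for each prime q | 255.
t^(85) mod f = 1
t^(51) mod f = t^6 + t^4 + t^3 + t.
t^(15) mod f = t^5 + t^4 + t^3.
Since t^(85) = 1, the order of t divides 85 < 255; not primitive.

No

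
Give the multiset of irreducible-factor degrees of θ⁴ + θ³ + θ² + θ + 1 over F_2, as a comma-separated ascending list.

4

Write f(θ) = θ⁴ + θ³ + θ² + θ + 1.
Roots in F_2: f(0) = 1; f(1) = 1.
Complete factorization: f(θ) = (θ⁴ + θ³ + θ² + θ + 1).
Factor degrees with multiplicity: 4 = 4.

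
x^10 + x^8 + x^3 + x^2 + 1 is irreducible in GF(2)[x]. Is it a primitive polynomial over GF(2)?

Write f(x) = x^10 + x^8 + x^3 + x^2 + 1.
|GF(2^10)^×| = 2^10 − 1 = 1023. Prime factorization: 1023 = 3·11·31.
f is primitive ⇔ x has order 1023 in GF(2)[x]/(f), i.e. x^(1023/q) ≠ 1 for each prime q | 1023.
x^(341) mod f = x^9 + x^8 + x^4 + x + 1.
x^(93) mod f = x^9 + x^6 + x^4 + x^2.
x^(33) mod f = x^5 + x^4 + x^2 + x.
None equal 1, so x has full order 1023; f is primitive.

Yes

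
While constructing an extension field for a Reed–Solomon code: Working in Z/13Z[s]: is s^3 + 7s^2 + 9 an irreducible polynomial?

Yes

Write g(s) = s^3 + 7s^2 + 9.
Check each element of Z/13Z for a root: g(0)=9, g(1)=4, g(2)=6, g(3)=8, g(4)=3, g(5)=10, g(6)=9, g(7)=6, g(8)=7, g(9)=5, g(10)=6, g(11)=3, g(12)=2.
No roots. A degree-3 polynomial over a field with no linear factor is irreducible.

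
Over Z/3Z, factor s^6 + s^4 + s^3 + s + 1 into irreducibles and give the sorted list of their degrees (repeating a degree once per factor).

6

Write h(s) = s^6 + s^4 + s^3 + s + 1.
Roots in Z/3Z: h(0) = 1; h(1) = 2; h(2) = 1.
Complete factorization: h(s) = (s^6 + s^4 + s^3 + s + 1).
Factor degrees with multiplicity: 6 = 6.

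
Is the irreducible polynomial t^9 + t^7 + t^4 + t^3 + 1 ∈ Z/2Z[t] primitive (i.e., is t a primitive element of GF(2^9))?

Write f(t) = t^9 + t^7 + t^4 + t^3 + 1.
|GF(2^9)^×| = 2^9 − 1 = 511. Prime factorization: 511 = 7·73.
f is primitive ⇔ t has order 511 in GF(2)[t]/(f), i.e. t^(511/q) ≠ 1 for each prime q | 511.
t^(73) mod f = 1
t^(7) mod f = t^7.
Since t^(73) = 1, the order of t divides 73 < 511; not primitive.

No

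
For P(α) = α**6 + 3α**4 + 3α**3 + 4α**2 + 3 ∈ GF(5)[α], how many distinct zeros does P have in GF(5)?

1

Evaluate at each of the 5 elements of GF(5):
P(0) = 3; P(1) = 4; P(2) = 0 → root; P(3) = 2; P(4) = 3.
Roots: {2}.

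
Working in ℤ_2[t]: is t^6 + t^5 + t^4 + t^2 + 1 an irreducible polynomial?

Write P(t) = t^6 + t^5 + t^4 + t^2 + 1.
Check for roots in ℤ_2: P(0) = 1; P(1) = 1.
No roots, so no linear factors.
Monic irreducibles of degree 2 over GF(2): t^2 + t + 1.
None of them divide P (all give nonzero remainder).
Monic irreducibles of degree 3 over GF(2): t^3 + t + 1, t^3 + t^2 + 1.
None of them divide P (all give nonzero remainder).
No irreducible factor of degree ≤ 3 exists, so P is irreducible over GF(2).

Yes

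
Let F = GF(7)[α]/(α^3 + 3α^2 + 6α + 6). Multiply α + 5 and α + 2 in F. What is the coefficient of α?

Multiply in GF(7)[α]: (α + 5)·(α + 2) = α^2 + 3.
Reduced: α^2 + 3.

0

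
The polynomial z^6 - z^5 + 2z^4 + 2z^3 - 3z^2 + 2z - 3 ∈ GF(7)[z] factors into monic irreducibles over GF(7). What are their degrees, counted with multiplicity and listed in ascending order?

Write f(z) = z^6 - z^5 + 2z^4 + 2z^3 - 3z^2 + 2z - 3.
Linear factors from roots: (z - 1).
Complete factorization: f(z) = (z - 1)·(z^2 - 3z + 1)·(z^3 + 3z^2 + 3z + 3).
Factor degrees with multiplicity: 1 + 2 + 3 = 6.

1, 2, 3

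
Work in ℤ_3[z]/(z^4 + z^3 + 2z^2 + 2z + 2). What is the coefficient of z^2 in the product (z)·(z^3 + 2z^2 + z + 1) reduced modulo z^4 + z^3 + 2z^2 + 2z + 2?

Multiply in ℤ_3[z]: (z)·(z^3 + 2z^2 + z + 1) = z^4 + 2z^3 + z^2 + z.
Reduce using z^4 ≡ 2z^3 + z^2 + z + 1 (mod z^4 + z^3 + 2z^2 + 2z + 2).
Reduced: z^3 + 2z^2 + 2z + 1.

2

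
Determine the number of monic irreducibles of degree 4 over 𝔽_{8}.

x^(8^4) − x is the product of all monic irreducibles of degree dividing 4; Möbius inversion gives N = (1/4) Σ μ(4/d)·8^d.
Divisors of 4: 1, 2, 4; μ(4/d) for each: 0, -1, 1.
Σ = − 8^2 + 8^4 = 4032.
N = 4032/4 = 1008.

1008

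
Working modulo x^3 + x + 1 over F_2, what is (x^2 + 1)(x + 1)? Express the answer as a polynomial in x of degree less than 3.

Multiply in F_2[x]: (x^2 + 1)·(x + 1) = x^3 + x^2 + x + 1.
Reduce using x^3 ≡ x + 1 (mod x^3 + x + 1).
Reduced: x^2.

x^2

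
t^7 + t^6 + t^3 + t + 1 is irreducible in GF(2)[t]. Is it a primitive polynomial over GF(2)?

Write f(t) = t^7 + t^6 + t^3 + t + 1.
|GF(2^7)^×| = 2^7 − 1 = 127. Prime factorization: 127 = 127.
f is primitive ⇔ t has order 127 in GF(2)[t]/(f), i.e. t^(127/q) ≠ 1 for each prime q | 127.
t^(1) mod f = t.
None equal 1, so t has full order 127; f is primitive.

Yes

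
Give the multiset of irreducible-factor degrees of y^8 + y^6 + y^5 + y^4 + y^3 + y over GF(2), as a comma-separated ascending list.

1, 1, 2, 2, 2

Write f(y) = y^8 + y^6 + y^5 + y^4 + y^3 + y.
Roots in GF(2): f(0) = 0 → root; f(1) = 0 → root.
Linear factors from roots: (y), (y + 1).
Complete factorization: f(y) = (y)·(y + 1)·(y^2 + y + 1)^3.
Factor degrees with multiplicity: 1 + 1 + 2 + 2 + 2 = 8.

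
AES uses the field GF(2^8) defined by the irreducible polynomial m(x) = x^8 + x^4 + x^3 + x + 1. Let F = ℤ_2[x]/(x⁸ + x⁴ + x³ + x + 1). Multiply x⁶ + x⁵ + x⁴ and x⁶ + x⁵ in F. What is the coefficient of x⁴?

1

Multiply in ℤ_2[x]: (x⁶ + x⁵ + x⁴)·(x⁶ + x⁵) = x¹² + x⁹.
Reduce using x⁸ ≡ x⁴ + x³ + x + 1 (mod x⁸ + x⁴ + x³ + x + 1).
Reduced: x⁷ + x⁴ + x³ + x² + 1.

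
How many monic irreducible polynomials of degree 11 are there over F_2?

x^(2^11) − x is the product of all monic irreducibles of degree dividing 11; Möbius inversion gives N = (1/11) Σ μ(11/d)·2^d.
Divisors of 11: 1, 11; μ(11/d) for each: -1, 1.
Σ = − 2^1 + 2^11 = 2046.
N = 2046/11 = 186.

186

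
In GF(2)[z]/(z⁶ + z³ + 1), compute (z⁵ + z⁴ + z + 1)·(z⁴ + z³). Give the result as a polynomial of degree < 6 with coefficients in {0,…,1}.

z^5 + z^4 + z^3 + z + 1

Multiply in GF(2)[z]: (z⁵ + z⁴ + z + 1)·(z⁴ + z³) = z⁹ + z⁷ + z⁵ + z³.
Reduce using z⁶ ≡ z³ + 1 (mod z⁶ + z³ + 1).
Reduced: z⁵ + z⁴ + z³ + z + 1.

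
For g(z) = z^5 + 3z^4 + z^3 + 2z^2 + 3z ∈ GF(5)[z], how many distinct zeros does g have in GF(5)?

Evaluate at each of the 5 elements of GF(5):
g(0) = 0 → root; g(1) = 0 → root; g(2) = 2; g(3) = 0 → root; g(4) = 0 → root.
Roots: {0, 1, 3, 4}.

4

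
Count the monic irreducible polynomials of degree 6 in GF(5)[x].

2580

The number of monic irreducibles of degree 6 over GF(5) is (1/6)·Σ_{d∣6} μ(6/d) 5^d.
Divisors of 6: 1, 2, 3, 6; μ(6/d) for each: 1, -1, -1, 1.
Σ = 5^1 − 5^2 − 5^3 + 5^6 = 15480.
N = 15480/6 = 2580.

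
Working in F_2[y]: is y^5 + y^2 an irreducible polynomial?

Write P(y) = y^5 + y^2.
Check for roots in F_2: P(0) = 0 → root; P(1) = 0 → root.
P(0) = 0, so (y) divides P(y); P is reducible.

No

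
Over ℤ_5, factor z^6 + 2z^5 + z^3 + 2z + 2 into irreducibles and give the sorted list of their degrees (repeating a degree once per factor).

Write h(z) = z^6 + 2z^5 + z^3 + 2z + 2.
Roots in ℤ_5: h(0) = 2; h(1) = 3; h(2) = 2; h(3) = 0 → root; h(4) = 3.
Linear factors from roots: (z + 2).
Complete factorization: h(z) = (z + 2)·(z^2 + 2z - 1)·(z^3 - 2z^2 - 1).
Factor degrees with multiplicity: 1 + 2 + 3 = 6.

1, 2, 3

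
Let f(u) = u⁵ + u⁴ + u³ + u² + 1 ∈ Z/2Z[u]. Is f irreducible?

Check for roots in Z/2Z: f(0) = 1; f(1) = 1.
No roots, so no linear factors.
Monic irreducibles of degree 2 over GF(2): u² + u + 1.
None of them divide f (all give nonzero remainder).
No irreducible factor of degree ≤ 2 exists, so f is irreducible over GF(2).

Yes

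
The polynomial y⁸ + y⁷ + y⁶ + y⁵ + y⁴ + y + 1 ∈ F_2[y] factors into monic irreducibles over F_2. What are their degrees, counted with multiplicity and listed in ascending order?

Write f(y) = y⁸ + y⁷ + y⁶ + y⁵ + y⁴ + y + 1.
Roots in F_2: f(0) = 1; f(1) = 1.
Complete factorization: f(y) = (y⁸ + y⁷ + y⁶ + y⁵ + y⁴ + y + 1).
Factor degrees with multiplicity: 8 = 8.

8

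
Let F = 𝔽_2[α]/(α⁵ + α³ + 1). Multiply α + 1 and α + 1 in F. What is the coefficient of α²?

1

Multiply in 𝔽_2[α]: (α + 1)·(α + 1) = α² + 1.
Reduced: α² + 1.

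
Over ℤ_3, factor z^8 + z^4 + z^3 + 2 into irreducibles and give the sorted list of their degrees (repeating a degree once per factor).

Write f(z) = z^8 + z^4 + z^3 + 2.
Roots in ℤ_3: f(0) = 2; f(1) = 2; f(2) = 0 → root.
Linear factors from roots: (z + 1).
Complete factorization: f(z) = (z + 1)^2·(z^3 + 2z + 1)·(z^3 + z^2 + z + 2).
Factor degrees with multiplicity: 1 + 1 + 3 + 3 = 8.

1, 1, 3, 3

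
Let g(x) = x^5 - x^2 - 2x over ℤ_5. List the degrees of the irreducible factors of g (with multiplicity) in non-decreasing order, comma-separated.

1, 1, 1, 2

Roots in ℤ_5: g(0) = 0 → root; g(1) = 3; g(2) = 4; g(3) = 3; g(4) = 0 → root.
Linear factors from roots: (x), (x + 1).
Complete factorization: g(x) = (x)·(x + 1)^2·(x^2 - 2x - 2).
Factor degrees with multiplicity: 1 + 1 + 1 + 2 = 5.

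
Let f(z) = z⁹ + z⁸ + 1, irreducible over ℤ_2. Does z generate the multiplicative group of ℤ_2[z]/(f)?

|GF(2^9)^×| = 2^9 − 1 = 511. Prime factorization: 511 = 7·73.
f is primitive ⇔ z has order 511 in GF(2)[z]/(f), i.e. z^(511/q) ≠ 1 for each prime q | 511.
z^(73) mod f = 1
z^(7) mod f = z⁷.
Since z^(73) = 1, the order of z divides 73 < 511; not primitive.

No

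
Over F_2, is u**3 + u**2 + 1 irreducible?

Write m(u) = u**3 + u**2 + 1.
Check for roots in F_2: m(0) = 1; m(1) = 1.
No roots. A degree-3 polynomial over a field with no linear factor is irreducible.

Yes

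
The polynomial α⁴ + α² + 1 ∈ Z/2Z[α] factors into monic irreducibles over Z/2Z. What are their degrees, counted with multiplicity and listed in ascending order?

2, 2

Write f(α) = α⁴ + α² + 1.
Roots in Z/2Z: f(0) = 1; f(1) = 1.
Complete factorization: f(α) = (α² + α + 1)^2.
Factor degrees with multiplicity: 2 + 2 = 4.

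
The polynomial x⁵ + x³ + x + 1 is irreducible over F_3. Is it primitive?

Write f(x) = x⁵ + x³ + x + 1.
|GF(3^5)^×| = 3^5 − 1 = 242. Prime factorization: 242 = 2·11^2.
f is primitive ⇔ x has order 242 in GF(3)[x]/(f), i.e. x^(242/q) ≠ 1 for each prime q | 242.
x^(121) mod f = 2.
x^(22) mod f = x⁴ + x² + 2.
None equal 1, so x has full order 242; f is primitive.

Yes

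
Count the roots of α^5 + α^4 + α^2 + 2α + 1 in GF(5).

2

Write h(α) = α^5 + α^4 + α^2 + 2α + 1.
Evaluate at each of the 5 elements of GF(5):
h(0) = 1; h(1) = 1; h(2) = 2; h(3) = 0 → root; h(4) = 0 → root.
Roots: {3, 4}.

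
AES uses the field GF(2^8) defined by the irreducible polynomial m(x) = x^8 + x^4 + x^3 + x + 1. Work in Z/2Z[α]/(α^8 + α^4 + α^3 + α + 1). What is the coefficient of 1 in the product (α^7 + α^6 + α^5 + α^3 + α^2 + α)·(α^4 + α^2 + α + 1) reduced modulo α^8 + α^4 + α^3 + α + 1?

0

Multiply in Z/2Z[α]: (α^7 + α^6 + α^5 + α^3 + α^2 + α)·(α^4 + α^2 + α + 1) = α^11 + α^10 + α^6 + α^5 + α^3 + α.
Reduce using α^8 ≡ α^4 + α^3 + α + 1 (mod α^8 + α^4 + α^3 + α + 1).
Reduced: α^7 + α^6 + α^4 + α^3 + α^2 + α.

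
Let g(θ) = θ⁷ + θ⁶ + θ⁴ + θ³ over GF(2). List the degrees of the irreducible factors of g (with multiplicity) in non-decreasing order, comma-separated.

Roots in GF(2): g(0) = 0 → root; g(1) = 0 → root.
Linear factors from roots: (θ), (θ + 1).
Complete factorization: g(θ) = (θ + 1)^2·(θ)^3·(θ² + θ + 1).
Factor degrees with multiplicity: 1 + 1 + 1 + 1 + 1 + 2 = 7.

1, 1, 1, 1, 1, 2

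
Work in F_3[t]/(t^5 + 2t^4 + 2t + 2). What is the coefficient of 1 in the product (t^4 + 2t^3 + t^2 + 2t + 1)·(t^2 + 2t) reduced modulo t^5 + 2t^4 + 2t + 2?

2

Multiply in F_3[t]: (t^4 + 2t^3 + t^2 + 2t + 1)·(t^2 + 2t) = t^6 + t^5 + 2t^4 + t^3 + 2t^2 + 2t.
Reduce using t^5 ≡ t^4 + t + 1 (mod t^5 + 2t^4 + 2t + 2).
Reduced: t^4 + t^3 + 2t + 2.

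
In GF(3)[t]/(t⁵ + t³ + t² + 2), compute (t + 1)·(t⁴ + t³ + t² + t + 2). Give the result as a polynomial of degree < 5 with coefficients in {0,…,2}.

2t^4 + t^3 + t^2

Multiply in GF(3)[t]: (t + 1)·(t⁴ + t³ + t² + t + 2) = t⁵ + 2t⁴ + 2t³ + 2t² + 2.
Reduce using t⁵ ≡ 2t³ + 2t² + 1 (mod t⁵ + t³ + t² + 2).
Reduced: 2t⁴ + t³ + t².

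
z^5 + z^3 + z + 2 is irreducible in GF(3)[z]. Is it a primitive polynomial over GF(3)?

Write f(z) = z^5 + z^3 + z + 2.
|GF(3^5)^×| = 3^5 − 1 = 242. Prime factorization: 242 = 2·11^2.
f is primitive ⇔ z has order 242 in GF(3)[z]/(f), i.e. z^(242/q) ≠ 1 for each prime q | 242.
z^(121) mod f = 1
z^(22) mod f = z^4 + z^2 + 2.
Since z^(121) = 1, the order of z divides 121 < 242; not primitive.

No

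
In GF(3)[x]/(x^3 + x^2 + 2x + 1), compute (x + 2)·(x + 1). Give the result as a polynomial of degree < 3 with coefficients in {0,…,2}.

Multiply in GF(3)[x]: (x + 2)·(x + 1) = x^2 + 2.
Reduced: x^2 + 2.

x^2 + 2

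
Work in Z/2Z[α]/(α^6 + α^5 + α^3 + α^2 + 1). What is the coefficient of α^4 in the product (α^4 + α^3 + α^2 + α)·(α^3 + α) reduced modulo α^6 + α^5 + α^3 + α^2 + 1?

1

Multiply in Z/2Z[α]: (α^4 + α^3 + α^2 + α)·(α^3 + α) = α^7 + α^6 + α^3 + α^2.
Reduce using α^6 ≡ α^5 + α^3 + α^2 + 1 (mod α^6 + α^5 + α^3 + α^2 + 1).
Reduced: α^4 + α^2 + α.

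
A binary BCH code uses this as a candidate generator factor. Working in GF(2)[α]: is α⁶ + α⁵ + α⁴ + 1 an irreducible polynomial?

No

Write h(α) = α⁶ + α⁵ + α⁴ + 1.
Check for roots in GF(2): h(0) = 1; h(1) = 0 → root.
h(1) = 0, so (α − 1) divides h(α); h is reducible.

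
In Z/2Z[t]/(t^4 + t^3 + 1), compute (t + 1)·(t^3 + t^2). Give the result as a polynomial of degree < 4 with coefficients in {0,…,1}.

Multiply in Z/2Z[t]: (t + 1)·(t^3 + t^2) = t^4 + t^2.
Reduce using t^4 ≡ t^3 + 1 (mod t^4 + t^3 + 1).
Reduced: t^3 + t^2 + 1.

t^3 + t^2 + 1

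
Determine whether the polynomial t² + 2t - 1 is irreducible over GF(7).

No

Write P(t) = t² + 2t - 1.
Check for roots in GF(7): P(0) = 6; P(1) = 2; P(2) = 0 → root; P(3) = 0 → root; P(4) = 2; P(5) = 6; P(6) = 5.
P(2) = 0, so (t − 2) divides P(t); P is reducible.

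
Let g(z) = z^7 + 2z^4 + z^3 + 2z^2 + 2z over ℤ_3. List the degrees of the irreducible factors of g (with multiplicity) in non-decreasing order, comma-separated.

1, 1, 1, 2, 2

Roots in ℤ_3: g(0) = 0 → root; g(1) = 2; g(2) = 0 → root.
Linear factors from roots: (z), (z + 1).
Complete factorization: g(z) = (z)·(z + 1)^2·(z^2 + 1)·(z^2 + z + 2).
Factor degrees with multiplicity: 1 + 1 + 1 + 2 + 2 = 7.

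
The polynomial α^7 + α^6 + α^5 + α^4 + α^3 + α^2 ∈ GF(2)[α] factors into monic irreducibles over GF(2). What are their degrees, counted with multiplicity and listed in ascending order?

1, 1, 1, 2, 2

Write g(α) = α^7 + α^6 + α^5 + α^4 + α^3 + α^2.
Roots in GF(2): g(0) = 0 → root; g(1) = 0 → root.
Linear factors from roots: (α), (α + 1).
Complete factorization: g(α) = (α + 1)·(α)^2·(α^2 + α + 1)^2.
Factor degrees with multiplicity: 1 + 1 + 1 + 2 + 2 = 7.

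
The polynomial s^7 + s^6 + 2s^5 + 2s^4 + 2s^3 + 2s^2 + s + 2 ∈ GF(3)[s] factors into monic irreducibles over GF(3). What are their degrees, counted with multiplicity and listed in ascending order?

Write g(s) = s^7 + s^6 + 2s^5 + 2s^4 + 2s^3 + 2s^2 + s + 2.
Roots in GF(3): g(0) = 2; g(1) = 1; g(2) = 1.
Complete factorization: g(s) = (s^2 + s + 2)^2·(s^3 + 2s^2 + 2s + 2).
Factor degrees with multiplicity: 2 + 2 + 3 = 7.

2, 2, 3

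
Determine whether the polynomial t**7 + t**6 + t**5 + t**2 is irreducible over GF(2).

Write f(t) = t**7 + t**6 + t**5 + t**2.
Check for roots in GF(2): f(0) = 0 → root; f(1) = 0 → root.
f(0) = 0, so (t) divides f(t); f is reducible.

No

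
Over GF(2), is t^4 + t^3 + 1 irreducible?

Write h(t) = t^4 + t^3 + 1.
Check for roots in GF(2): h(0) = 1; h(1) = 1.
No roots, so no linear factors.
Monic irreducibles of degree 2 over GF(2): t^2 + t + 1.
None of them divide h (all give nonzero remainder).
No irreducible factor of degree ≤ 2 exists, so h is irreducible over GF(2).

Yes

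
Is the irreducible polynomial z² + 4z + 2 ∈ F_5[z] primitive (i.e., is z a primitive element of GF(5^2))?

Yes

Write f(z) = z² + 4z + 2.
|GF(5^2)^×| = 5^2 − 1 = 24. Prime factorization: 24 = 2^3·3.
f is primitive ⇔ z has order 24 in GF(5)[z]/(f), i.e. z^(24/q) ≠ 1 for each prime q | 24.
z^(12) mod f = 4.
z^(8) mod f = 2z + 1.
None equal 1, so z has full order 24; f is primitive.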